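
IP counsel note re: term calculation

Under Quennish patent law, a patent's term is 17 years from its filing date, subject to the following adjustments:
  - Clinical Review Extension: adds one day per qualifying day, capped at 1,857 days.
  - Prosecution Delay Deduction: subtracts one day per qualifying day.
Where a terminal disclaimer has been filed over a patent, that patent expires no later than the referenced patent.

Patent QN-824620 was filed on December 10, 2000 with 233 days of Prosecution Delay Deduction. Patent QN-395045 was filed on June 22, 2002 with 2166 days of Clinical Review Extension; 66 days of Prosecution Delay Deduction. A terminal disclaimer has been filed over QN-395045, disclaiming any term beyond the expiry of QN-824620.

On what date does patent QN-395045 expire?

2017-04-21

Natural term of QN-395045:
  Base: filing + 17 years → 22 June 2019.
  Clinical Review Extension: 2166 days claimed exceeds the 1857-day cap, so +1857 days → 22 July 2024.
  Prosecution Delay Deduction: −66 days → 17 May 2024.
Expiry of referenced patent QN-824620:
  Base: filing + 17 years → 10 December 2017.
  Prosecution Delay Deduction: −233 days → 21 April 2017.
Terminal disclaimer: QN-395045 expires on the earlier of 17 May 2024 and 21 April 2017.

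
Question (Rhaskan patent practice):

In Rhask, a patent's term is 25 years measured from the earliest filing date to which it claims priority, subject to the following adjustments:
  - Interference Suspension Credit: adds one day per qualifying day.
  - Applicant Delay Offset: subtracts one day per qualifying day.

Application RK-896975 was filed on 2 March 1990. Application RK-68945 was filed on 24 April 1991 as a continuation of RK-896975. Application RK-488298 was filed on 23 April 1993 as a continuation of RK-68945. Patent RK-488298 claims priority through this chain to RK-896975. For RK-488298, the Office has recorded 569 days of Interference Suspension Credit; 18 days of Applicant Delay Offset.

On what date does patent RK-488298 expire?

Earliest priority filing: 2 March 1990.
Base term: 2 March 1990 + 25 years → 2 March 2015.
Interference Suspension Credit: +569 days → 21 September 2016.
Applicant Delay Offset: −18 days → 3 September 2016.

2016-09-03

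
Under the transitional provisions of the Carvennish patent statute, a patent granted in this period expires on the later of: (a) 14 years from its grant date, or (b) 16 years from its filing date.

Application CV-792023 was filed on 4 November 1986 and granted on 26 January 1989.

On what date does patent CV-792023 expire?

2003-01-26

(a) grant + 14 years → 26 January 2003.
(b) filing + 16 years → 4 November 2002.
Later of the two: 26 January 2003.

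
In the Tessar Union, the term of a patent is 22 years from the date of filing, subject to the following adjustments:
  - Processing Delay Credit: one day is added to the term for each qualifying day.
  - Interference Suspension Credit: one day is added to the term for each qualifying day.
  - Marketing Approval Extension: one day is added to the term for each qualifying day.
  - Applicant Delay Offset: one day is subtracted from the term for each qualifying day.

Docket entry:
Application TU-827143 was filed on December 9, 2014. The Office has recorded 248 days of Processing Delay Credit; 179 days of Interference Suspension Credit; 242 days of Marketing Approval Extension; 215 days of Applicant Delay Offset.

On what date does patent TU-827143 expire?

2038-03-08

Base term: filing date + 22 years → 9 December 2036.
Processing Delay Credit: +248 days → 14 August 2037.
Interference Suspension Credit: +179 days → 9 February 2038.
Marketing Approval Extension: +242 days → 9 October 2038.
Applicant Delay Offset: −215 days → 8 March 2038.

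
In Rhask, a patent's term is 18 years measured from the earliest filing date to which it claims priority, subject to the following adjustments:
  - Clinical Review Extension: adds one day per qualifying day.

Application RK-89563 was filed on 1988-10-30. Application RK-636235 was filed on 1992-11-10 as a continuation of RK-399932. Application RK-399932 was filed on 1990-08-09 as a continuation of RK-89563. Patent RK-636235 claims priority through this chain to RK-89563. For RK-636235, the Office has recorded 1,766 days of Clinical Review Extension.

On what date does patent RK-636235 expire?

August 31, 2011

Earliest priority filing: 30 October 1988.
Base term: 30 October 1988 + 18 years → 30 October 2006.
Clinical Review Extension: +1766 days → 31 August 2011.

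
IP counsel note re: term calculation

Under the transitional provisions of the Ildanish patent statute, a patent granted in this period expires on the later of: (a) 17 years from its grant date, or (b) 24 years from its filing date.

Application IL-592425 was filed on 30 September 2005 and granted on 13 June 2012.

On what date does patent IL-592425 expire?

(a) grant + 17 years → 13 June 2029.
(b) filing + 24 years → 30 September 2029.
Later of the two: 30 September 2029.

September 30, 2029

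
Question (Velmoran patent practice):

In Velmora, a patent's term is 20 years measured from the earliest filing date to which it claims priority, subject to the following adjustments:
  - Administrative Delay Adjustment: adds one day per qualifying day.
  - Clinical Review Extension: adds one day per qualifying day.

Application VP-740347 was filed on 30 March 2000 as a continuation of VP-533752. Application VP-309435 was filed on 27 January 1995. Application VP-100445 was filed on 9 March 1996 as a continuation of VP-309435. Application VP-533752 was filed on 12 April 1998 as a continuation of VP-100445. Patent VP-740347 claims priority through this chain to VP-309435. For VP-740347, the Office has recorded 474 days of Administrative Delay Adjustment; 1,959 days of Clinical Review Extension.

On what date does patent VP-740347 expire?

September 25, 2021

Earliest priority filing: 27 January 1995.
Base term: 27 January 1995 + 20 years → 27 January 2015.
Administrative Delay Adjustment: +474 days → 15 May 2016.
Clinical Review Extension: +1959 days → 25 September 2021.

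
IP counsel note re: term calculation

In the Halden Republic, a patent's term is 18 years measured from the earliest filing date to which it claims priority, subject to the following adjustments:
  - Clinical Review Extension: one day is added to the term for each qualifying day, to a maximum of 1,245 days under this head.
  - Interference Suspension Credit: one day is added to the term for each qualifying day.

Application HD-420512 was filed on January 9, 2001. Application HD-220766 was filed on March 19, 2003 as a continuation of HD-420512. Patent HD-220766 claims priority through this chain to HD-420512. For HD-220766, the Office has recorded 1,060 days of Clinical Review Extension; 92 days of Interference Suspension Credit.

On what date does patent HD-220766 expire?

Earliest priority filing: 9 January 2001.
Base term: 9 January 2001 + 18 years → 9 January 2019.
Clinical Review Extension: 1060 days (within the 1245-day cap) → +1060 days → 4 December 2021.
Interference Suspension Credit: +92 days → 6 March 2022.

2022-03-06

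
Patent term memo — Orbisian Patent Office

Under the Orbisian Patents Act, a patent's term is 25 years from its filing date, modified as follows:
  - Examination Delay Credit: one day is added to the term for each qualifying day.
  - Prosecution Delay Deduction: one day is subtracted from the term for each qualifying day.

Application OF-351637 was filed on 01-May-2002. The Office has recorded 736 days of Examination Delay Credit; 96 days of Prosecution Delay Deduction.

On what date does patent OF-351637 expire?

2029-01-30

Base term: filing date + 25 years → 1 May 2027.
Examination Delay Credit: +736 days → 6 May 2029.
Prosecution Delay Deduction: −96 days → 30 January 2029.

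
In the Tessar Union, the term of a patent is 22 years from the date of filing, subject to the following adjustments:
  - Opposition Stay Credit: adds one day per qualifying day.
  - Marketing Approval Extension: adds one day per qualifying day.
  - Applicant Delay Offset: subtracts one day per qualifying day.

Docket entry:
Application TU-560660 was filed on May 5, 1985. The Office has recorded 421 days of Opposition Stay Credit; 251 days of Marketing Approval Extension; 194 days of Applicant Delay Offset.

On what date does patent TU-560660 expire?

2008-08-25

Base term: filing date + 22 years → 5 May 2007.
Opposition Stay Credit: +421 days → 29 June 2008.
Marketing Approval Extension: +251 days → 7 March 2009.
Applicant Delay Offset: −194 days → 25 August 2008.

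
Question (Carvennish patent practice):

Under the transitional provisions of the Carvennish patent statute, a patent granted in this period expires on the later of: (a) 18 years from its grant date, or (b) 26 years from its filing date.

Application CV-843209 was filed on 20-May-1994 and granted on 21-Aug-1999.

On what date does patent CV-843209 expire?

(a) grant + 18 years → 21 August 2017.
(b) filing + 26 years → 20 May 2020.
Later of the two: 20 May 2020.

2020-05-20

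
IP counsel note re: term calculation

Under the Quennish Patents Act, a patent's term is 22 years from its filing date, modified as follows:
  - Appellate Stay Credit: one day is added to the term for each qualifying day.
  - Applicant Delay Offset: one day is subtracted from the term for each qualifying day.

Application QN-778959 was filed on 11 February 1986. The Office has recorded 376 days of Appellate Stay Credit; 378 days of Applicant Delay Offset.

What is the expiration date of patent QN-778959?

2008-02-09

Base term: filing date + 22 years → 11 February 2008.
Appellate Stay Credit: +376 days → 21 February 2009.
Applicant Delay Offset: −378 days → 9 February 2008.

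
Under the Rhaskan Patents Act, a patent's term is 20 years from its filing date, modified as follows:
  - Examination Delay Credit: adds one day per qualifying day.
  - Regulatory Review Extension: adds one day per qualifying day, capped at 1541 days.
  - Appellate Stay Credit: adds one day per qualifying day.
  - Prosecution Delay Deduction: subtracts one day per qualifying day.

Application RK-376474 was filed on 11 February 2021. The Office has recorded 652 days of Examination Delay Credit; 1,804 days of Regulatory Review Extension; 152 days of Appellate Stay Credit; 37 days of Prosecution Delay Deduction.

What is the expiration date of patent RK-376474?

2047-06-08

Base term: filing date + 20 years → 11 February 2041.
Examination Delay Credit: +652 days → 25 November 2042.
Regulatory Review Extension: 1804 days claimed exceeds the 1541-day cap, so +1541 days → 13 February 2047.
Appellate Stay Credit: +152 days → 15 July 2047.
Prosecution Delay Deduction: −37 days → 8 June 2047.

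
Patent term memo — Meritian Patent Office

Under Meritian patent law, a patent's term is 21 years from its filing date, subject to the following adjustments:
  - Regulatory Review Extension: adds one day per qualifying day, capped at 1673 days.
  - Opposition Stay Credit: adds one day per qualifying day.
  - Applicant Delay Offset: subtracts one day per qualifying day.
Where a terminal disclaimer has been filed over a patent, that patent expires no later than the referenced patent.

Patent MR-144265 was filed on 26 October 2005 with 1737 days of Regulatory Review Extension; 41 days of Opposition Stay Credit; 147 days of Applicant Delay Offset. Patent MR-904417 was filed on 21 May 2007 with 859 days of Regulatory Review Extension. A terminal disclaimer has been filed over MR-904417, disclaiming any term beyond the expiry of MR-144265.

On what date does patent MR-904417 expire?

2030-09-27

Natural term of MR-904417:
  Base: filing + 21 years → 21 May 2028.
  Regulatory Review Extension: 859 days (within the 1673-day cap) → +859 days → 27 September 2030.
Expiry of referenced patent MR-144265:
  Base: filing + 21 years → 26 October 2026.
  Regulatory Review Extension: 1737 days claimed exceeds the 1673-day cap, so +1673 days → 26 May 2031.
  Opposition Stay Credit: +41 days → 6 July 2031.
  Applicant Delay Offset: −147 days → 9 February 2031.
Terminal disclaimer: MR-904417 expires on the earlier of 27 September 2030 and 9 February 2031.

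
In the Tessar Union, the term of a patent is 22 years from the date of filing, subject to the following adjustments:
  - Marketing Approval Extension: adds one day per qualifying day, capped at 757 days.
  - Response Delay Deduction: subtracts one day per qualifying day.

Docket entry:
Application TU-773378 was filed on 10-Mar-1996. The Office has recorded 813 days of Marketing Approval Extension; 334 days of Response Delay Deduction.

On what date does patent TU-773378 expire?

2019-05-07

Base term: filing date + 22 years → 10 March 2018.
Marketing Approval Extension: 813 days claimed exceeds the 757-day cap, so +757 days → 5 April 2020.
Response Delay Deduction: −334 days → 7 May 2019.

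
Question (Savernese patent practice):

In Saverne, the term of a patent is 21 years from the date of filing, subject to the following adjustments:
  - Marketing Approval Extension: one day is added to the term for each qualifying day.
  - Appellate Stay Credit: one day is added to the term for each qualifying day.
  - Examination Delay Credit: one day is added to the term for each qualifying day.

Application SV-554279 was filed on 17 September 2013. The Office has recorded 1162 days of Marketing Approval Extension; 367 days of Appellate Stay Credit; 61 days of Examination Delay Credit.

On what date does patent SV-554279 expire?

Base term: filing date + 21 years → 17 September 2034.
Marketing Approval Extension: +1162 days → 22 November 2037.
Appellate Stay Credit: +367 days → 24 November 2038.
Examination Delay Credit: +61 days → 24 January 2039.

2039-01-24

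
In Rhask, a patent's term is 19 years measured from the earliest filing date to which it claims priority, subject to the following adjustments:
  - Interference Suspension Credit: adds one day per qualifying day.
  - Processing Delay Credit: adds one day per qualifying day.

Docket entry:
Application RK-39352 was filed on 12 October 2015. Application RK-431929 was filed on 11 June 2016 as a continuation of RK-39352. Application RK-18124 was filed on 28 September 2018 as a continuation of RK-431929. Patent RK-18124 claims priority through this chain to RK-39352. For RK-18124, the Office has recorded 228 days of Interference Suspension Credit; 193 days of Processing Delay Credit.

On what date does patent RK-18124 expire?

December 7, 2035

Earliest priority filing: 12 October 2015.
Base term: 12 October 2015 + 19 years → 12 October 2034.
Interference Suspension Credit: +228 days → 28 May 2035.
Processing Delay Credit: +193 days → 7 December 2035.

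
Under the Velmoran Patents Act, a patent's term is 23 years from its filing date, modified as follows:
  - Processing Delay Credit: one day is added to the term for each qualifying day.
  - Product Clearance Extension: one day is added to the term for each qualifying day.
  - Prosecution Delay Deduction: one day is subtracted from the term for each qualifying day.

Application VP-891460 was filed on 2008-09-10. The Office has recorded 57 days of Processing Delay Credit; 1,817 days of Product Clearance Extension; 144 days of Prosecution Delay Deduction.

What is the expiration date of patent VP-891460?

Base term: filing date + 23 years → 10 September 2031.
Processing Delay Credit: +57 days → 6 November 2031.
Product Clearance Extension: +1817 days → 27 October 2036.
Prosecution Delay Deduction: −144 days → 5 June 2036.

June 5, 2036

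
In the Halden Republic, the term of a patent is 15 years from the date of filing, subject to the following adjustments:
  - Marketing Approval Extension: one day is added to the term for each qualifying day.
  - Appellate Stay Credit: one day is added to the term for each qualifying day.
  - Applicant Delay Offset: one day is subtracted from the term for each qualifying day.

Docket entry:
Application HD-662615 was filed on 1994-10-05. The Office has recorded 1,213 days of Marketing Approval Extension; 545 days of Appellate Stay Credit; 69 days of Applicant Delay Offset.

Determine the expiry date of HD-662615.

Base term: filing date + 15 years → 5 October 2009.
Marketing Approval Extension: +1213 days → 30 January 2013.
Appellate Stay Credit: +545 days → 29 July 2014.
Applicant Delay Offset: −69 days → 21 May 2014.

May 21, 2014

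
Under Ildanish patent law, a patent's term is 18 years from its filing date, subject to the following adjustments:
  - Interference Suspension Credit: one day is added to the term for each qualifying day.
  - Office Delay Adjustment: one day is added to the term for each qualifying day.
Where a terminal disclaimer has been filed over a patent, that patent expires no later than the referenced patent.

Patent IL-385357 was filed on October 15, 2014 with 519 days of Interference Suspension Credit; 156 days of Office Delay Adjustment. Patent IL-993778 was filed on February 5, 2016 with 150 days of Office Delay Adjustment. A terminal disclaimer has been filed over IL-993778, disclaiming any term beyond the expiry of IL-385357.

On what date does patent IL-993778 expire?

Natural term of IL-993778:
  Base: filing + 18 years → 5 February 2034.
  Office Delay Adjustment: +150 days → 5 July 2034.
Expiry of referenced patent IL-385357:
  Base: filing + 18 years → 15 October 2032.
  Interference Suspension Credit: +519 days → 18 March 2034.
  Office Delay Adjustment: +156 days → 21 August 2034.
Terminal disclaimer: IL-993778 expires on the earlier of 5 July 2034 and 21 August 2034.

2034-07-05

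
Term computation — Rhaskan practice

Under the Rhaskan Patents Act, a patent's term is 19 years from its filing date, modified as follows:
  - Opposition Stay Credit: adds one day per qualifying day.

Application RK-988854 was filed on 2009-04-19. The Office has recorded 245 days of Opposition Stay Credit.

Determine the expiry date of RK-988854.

Base term: filing date + 19 years → 19 April 2028.
Opposition Stay Credit: +245 days → 20 December 2028.

December 20, 2028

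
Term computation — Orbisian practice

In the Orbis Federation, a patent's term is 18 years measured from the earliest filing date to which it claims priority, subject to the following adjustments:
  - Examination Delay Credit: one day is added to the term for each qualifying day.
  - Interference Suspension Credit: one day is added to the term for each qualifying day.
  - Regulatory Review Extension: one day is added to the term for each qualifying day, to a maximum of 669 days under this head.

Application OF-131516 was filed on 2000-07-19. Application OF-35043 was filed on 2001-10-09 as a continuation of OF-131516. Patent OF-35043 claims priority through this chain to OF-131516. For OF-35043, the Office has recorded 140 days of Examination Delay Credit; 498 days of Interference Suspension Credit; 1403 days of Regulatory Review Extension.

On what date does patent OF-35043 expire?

Earliest priority filing: 19 July 2000.
Base term: 19 July 2000 + 18 years → 19 July 2018.
Examination Delay Credit: +140 days → 6 December 2018.
Interference Suspension Credit: +498 days → 17 April 2020.
Regulatory Review Extension: 1403 days claimed exceeds the 669-day cap, so +669 days → 15 February 2022.

February 15, 2022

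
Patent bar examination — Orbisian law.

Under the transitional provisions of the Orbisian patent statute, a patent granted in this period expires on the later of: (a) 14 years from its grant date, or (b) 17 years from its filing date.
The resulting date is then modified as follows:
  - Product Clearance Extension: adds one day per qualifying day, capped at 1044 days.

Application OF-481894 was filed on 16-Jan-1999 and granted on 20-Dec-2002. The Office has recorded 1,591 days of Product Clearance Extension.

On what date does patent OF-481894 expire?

(a) grant + 14 years → 20 December 2016.
(b) filing + 17 years → 16 January 2016.
Later of the two: 20 December 2016.
Product Clearance Extension: 1591 days claimed exceeds the 1044-day cap, so +1044 days → 30 October 2019.

2019-10-30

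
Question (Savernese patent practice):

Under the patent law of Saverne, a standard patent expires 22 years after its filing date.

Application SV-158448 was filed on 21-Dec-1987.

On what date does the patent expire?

2009-12-21

Filing date + 22 years → 21 December 2009.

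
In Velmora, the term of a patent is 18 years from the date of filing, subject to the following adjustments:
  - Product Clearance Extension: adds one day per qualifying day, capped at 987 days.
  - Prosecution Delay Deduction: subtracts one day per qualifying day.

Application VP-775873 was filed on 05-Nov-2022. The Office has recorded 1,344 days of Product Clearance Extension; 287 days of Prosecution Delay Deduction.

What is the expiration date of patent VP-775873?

October 6, 2042

Base term: filing date + 18 years → 5 November 2040.
Product Clearance Extension: 1344 days claimed exceeds the 987-day cap, so +987 days → 20 July 2043.
Prosecution Delay Deduction: −287 days → 6 October 2042.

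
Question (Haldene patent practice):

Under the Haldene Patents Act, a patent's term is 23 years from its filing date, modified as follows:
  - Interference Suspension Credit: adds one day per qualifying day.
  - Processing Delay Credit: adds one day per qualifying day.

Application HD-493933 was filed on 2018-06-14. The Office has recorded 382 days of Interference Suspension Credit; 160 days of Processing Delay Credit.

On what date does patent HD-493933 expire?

December 8, 2042

Base term: filing date + 23 years → 14 June 2041.
Interference Suspension Credit: +382 days → 1 July 2042.
Processing Delay Credit: +160 days → 8 December 2042.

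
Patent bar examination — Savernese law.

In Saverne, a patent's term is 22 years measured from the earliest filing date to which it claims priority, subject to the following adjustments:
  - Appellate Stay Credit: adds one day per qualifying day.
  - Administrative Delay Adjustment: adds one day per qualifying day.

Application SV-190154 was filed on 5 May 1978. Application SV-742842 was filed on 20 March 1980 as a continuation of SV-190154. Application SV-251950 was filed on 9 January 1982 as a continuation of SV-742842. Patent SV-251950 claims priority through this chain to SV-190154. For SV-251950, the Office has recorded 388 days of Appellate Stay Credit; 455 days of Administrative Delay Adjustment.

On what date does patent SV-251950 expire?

2002-08-26

Earliest priority filing: 5 May 1978.
Base term: 5 May 1978 + 22 years → 5 May 2000.
Appellate Stay Credit: +388 days → 28 May 2001.
Administrative Delay Adjustment: +455 days → 26 August 2002.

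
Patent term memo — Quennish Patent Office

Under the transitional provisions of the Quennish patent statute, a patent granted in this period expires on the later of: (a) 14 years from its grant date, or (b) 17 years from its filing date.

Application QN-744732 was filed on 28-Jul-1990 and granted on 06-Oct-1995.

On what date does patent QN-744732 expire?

(a) grant + 14 years → 6 October 2009.
(b) filing + 17 years → 28 July 2007.
Later of the two: 6 October 2009.

October 6, 2009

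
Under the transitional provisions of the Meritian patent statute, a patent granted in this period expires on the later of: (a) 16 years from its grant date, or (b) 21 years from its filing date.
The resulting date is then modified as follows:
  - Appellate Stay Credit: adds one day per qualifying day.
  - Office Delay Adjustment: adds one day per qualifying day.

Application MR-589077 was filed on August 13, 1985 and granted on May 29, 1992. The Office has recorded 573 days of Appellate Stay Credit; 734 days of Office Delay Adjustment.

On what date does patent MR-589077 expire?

(a) grant + 16 years → 29 May 2008.
(b) filing + 21 years → 13 August 2006.
Later of the two: 29 May 2008.
Appellate Stay Credit: +573 days → 23 December 2009.
Office Delay Adjustment: +734 days → 27 December 2011.

December 27, 2011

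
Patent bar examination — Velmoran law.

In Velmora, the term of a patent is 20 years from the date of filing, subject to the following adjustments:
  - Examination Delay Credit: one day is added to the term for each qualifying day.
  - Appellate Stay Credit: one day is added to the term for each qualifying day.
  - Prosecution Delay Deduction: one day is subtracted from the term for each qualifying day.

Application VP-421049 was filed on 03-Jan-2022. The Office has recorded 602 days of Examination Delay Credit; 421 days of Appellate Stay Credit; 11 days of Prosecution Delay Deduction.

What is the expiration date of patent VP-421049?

Base term: filing date + 20 years → 3 January 2042.
Examination Delay Credit: +602 days → 28 August 2043.
Appellate Stay Credit: +421 days → 22 October 2044.
Prosecution Delay Deduction: −11 days → 11 October 2044.

October 11, 2044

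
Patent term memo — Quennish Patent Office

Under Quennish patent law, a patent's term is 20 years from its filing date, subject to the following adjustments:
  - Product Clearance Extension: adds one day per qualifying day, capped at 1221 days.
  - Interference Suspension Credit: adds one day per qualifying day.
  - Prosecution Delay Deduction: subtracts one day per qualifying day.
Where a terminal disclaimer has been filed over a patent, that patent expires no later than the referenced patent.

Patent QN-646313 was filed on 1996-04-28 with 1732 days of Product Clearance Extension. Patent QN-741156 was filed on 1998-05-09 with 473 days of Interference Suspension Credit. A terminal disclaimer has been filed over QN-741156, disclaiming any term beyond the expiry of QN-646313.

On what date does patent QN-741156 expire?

Natural term of QN-741156:
  Base: filing + 20 years → 9 May 2018.
  Interference Suspension Credit: +473 days → 25 August 2019.
Expiry of referenced patent QN-646313:
  Base: filing + 20 years → 28 April 2016.
  Product Clearance Extension: 1732 days claimed exceeds the 1221-day cap, so +1221 days → 1 September 2019.
Terminal disclaimer: QN-741156 expires on the earlier of 25 August 2019 and 1 September 2019.

August 25, 2019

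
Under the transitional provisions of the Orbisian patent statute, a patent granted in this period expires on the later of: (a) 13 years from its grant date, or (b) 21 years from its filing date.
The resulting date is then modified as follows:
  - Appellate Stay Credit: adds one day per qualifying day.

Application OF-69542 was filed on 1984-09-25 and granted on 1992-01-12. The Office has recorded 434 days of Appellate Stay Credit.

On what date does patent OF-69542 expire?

December 3, 2006

(a) grant + 13 years → 12 January 2005.
(b) filing + 21 years → 25 September 2005.
Later of the two: 25 September 2005.
Appellate Stay Credit: +434 days → 3 December 2006.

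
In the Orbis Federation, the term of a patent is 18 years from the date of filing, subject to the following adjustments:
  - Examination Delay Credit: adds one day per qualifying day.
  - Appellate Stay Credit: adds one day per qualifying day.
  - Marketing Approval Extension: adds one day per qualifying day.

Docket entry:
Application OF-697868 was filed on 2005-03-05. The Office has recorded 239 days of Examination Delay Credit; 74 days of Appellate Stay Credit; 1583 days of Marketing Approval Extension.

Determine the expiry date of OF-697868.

Base term: filing date + 18 years → 5 March 2023.
Examination Delay Credit: +239 days → 30 October 2023.
Appellate Stay Credit: +74 days → 12 January 2024.
Marketing Approval Extension: +1583 days → 13 May 2028.

2028-05-13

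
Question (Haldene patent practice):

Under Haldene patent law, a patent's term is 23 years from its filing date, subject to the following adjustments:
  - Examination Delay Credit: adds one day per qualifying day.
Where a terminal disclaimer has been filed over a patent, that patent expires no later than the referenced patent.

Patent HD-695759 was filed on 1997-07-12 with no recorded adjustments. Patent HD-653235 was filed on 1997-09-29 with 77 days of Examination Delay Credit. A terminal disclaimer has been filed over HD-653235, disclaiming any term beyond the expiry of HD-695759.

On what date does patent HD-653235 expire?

Natural term of HD-653235:
  Base: filing + 23 years → 29 September 2020.
  Examination Delay Credit: +77 days → 15 December 2020.
Expiry of referenced patent HD-695759:
  Base: filing + 23 years → 12 July 2020.
Terminal disclaimer: HD-653235 expires on the earlier of 15 December 2020 and 12 July 2020.

2020-07-12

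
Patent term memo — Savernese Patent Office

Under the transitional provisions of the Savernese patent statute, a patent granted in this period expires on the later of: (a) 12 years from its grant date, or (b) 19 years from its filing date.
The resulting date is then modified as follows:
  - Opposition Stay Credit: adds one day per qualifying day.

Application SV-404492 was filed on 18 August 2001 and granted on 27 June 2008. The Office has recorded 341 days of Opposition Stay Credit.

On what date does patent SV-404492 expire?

2021-07-25

(a) grant + 12 years → 27 June 2020.
(b) filing + 19 years → 18 August 2020.
Later of the two: 18 August 2020.
Opposition Stay Credit: +341 days → 25 July 2021.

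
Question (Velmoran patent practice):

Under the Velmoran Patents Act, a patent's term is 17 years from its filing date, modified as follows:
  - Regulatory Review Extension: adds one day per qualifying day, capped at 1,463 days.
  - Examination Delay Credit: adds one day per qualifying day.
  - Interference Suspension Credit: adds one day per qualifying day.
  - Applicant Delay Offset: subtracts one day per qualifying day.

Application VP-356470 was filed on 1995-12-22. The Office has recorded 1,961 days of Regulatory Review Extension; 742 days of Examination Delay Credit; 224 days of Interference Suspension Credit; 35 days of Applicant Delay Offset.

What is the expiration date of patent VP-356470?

July 13, 2019

Base term: filing date + 17 years → 22 December 2012.
Regulatory Review Extension: 1961 days claimed exceeds the 1463-day cap, so +1463 days → 24 December 2016.
Examination Delay Credit: +742 days → 5 January 2019.
Interference Suspension Credit: +224 days → 17 August 2019.
Applicant Delay Offset: −35 days → 13 July 2019.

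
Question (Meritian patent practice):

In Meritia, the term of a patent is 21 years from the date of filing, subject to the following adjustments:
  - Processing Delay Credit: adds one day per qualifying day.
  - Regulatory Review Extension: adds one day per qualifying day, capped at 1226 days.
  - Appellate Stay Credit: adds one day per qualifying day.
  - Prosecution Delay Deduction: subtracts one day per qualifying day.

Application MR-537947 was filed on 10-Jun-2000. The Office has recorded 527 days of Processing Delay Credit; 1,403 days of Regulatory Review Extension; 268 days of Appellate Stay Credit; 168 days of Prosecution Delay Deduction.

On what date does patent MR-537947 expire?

2026-07-07

Base term: filing date + 21 years → 10 June 2021.
Processing Delay Credit: +527 days → 19 November 2022.
Regulatory Review Extension: 1403 days claimed exceeds the 1226-day cap, so +1226 days → 29 March 2026.
Appellate Stay Credit: +268 days → 22 December 2026.
Prosecution Delay Deduction: −168 days → 7 July 2026.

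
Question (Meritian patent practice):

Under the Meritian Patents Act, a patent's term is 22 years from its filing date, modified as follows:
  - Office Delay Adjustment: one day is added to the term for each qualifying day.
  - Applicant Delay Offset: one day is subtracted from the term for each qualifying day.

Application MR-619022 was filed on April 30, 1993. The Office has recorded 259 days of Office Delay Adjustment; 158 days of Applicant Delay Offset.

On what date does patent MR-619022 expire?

Base term: filing date + 22 years → 30 April 2015.
Office Delay Adjustment: +259 days → 14 January 2016.
Applicant Delay Offset: −158 days → 9 August 2015.

August 9, 2015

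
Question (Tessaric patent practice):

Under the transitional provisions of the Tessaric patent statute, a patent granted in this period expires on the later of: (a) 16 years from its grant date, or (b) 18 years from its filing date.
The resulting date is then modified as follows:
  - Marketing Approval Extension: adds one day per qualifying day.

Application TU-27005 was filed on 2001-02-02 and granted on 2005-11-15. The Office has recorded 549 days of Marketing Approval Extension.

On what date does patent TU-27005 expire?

(a) grant + 16 years → 15 November 2021.
(b) filing + 18 years → 2 February 2019.
Later of the two: 15 November 2021.
Marketing Approval Extension: +549 days → 18 May 2023.

2023-05-18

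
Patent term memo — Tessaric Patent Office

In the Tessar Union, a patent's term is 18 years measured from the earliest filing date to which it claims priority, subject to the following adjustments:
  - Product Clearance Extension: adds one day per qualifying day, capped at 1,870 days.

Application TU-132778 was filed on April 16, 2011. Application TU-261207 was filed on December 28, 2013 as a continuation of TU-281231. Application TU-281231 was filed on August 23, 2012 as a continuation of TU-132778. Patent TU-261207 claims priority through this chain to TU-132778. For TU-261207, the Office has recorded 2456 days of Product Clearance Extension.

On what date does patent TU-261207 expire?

2034-05-30

Earliest priority filing: 16 April 2011.
Base term: 16 April 2011 + 18 years → 16 April 2029.
Product Clearance Extension: 2456 days claimed exceeds the 1870-day cap, so +1870 days → 30 May 2034.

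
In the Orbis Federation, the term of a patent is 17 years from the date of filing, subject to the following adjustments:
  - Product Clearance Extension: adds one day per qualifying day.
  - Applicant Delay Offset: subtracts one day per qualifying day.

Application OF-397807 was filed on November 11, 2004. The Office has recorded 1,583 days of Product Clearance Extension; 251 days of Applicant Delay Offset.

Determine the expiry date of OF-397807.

2025-07-05

Base term: filing date + 17 years → 11 November 2021.
Product Clearance Extension: +1583 days → 13 March 2026.
Applicant Delay Offset: −251 days → 5 July 2025.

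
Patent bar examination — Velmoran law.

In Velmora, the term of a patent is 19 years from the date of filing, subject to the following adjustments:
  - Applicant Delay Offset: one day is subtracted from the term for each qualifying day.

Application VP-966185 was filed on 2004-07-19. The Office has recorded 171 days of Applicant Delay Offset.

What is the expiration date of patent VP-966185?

January 29, 2023

Base term: filing date + 19 years → 19 July 2023.
Applicant Delay Offset: −171 days → 29 January 2023.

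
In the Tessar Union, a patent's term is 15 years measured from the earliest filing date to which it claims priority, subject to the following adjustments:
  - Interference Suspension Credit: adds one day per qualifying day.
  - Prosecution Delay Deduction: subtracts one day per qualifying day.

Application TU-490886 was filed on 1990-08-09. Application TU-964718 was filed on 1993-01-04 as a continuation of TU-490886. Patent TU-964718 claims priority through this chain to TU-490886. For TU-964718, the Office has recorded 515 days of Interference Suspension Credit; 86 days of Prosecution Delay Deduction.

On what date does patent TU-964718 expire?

2006-10-12

Earliest priority filing: 9 August 1990.
Base term: 9 August 1990 + 15 years → 9 August 2005.
Interference Suspension Credit: +515 days → 6 January 2007.
Prosecution Delay Deduction: −86 days → 12 October 2006.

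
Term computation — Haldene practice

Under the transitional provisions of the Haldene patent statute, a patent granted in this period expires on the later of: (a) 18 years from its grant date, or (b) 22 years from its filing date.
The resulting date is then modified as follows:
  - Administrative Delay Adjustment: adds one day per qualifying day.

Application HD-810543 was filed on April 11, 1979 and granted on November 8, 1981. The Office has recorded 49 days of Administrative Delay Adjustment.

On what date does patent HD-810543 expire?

(a) grant + 18 years → 8 November 1999.
(b) filing + 22 years → 11 April 2001.
Later of the two: 11 April 2001.
Administrative Delay Adjustment: +49 days → 30 May 2001.

2001-05-30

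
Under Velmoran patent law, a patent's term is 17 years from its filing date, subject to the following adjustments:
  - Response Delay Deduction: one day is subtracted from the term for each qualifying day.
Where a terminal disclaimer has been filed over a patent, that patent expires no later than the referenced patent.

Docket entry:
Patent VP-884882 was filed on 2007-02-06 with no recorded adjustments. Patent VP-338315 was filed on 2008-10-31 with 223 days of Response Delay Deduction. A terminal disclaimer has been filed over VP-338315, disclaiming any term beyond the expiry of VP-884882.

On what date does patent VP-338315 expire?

Natural term of VP-338315:
  Base: filing + 17 years → 31 October 2025.
  Response Delay Deduction: −223 days → 22 March 2025.
Expiry of referenced patent VP-884882:
  Base: filing + 17 years → 6 February 2024.
Terminal disclaimer: VP-338315 expires on the earlier of 22 March 2025 and 6 February 2024.

February 6, 2024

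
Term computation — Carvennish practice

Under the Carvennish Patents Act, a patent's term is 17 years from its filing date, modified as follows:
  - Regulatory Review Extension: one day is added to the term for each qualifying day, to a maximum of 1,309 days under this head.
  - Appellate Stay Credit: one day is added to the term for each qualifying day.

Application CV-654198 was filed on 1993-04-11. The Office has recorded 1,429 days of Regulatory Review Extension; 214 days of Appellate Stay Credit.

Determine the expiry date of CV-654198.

Base term: filing date + 17 years → 11 April 2010.
Regulatory Review Extension: 1429 days claimed exceeds the 1309-day cap, so +1309 days → 10 November 2013.
Appellate Stay Credit: +214 days → 12 June 2014.

2014-06-12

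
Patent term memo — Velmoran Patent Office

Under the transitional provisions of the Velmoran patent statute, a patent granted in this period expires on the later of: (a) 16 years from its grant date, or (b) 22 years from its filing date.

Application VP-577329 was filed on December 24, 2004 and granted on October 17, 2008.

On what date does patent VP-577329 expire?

2026-12-24

(a) grant + 16 years → 17 October 2024.
(b) filing + 22 years → 24 December 2026.
Later of the two: 24 December 2026.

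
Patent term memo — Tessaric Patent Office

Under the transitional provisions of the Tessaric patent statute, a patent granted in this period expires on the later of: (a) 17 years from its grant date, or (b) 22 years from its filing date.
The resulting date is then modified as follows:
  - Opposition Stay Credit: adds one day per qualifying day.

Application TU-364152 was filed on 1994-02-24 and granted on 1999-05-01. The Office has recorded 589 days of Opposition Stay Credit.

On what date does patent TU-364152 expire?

2017-12-11

(a) grant + 17 years → 1 May 2016.
(b) filing + 22 years → 24 February 2016.
Later of the two: 1 May 2016.
Opposition Stay Credit: +589 days → 11 December 2017.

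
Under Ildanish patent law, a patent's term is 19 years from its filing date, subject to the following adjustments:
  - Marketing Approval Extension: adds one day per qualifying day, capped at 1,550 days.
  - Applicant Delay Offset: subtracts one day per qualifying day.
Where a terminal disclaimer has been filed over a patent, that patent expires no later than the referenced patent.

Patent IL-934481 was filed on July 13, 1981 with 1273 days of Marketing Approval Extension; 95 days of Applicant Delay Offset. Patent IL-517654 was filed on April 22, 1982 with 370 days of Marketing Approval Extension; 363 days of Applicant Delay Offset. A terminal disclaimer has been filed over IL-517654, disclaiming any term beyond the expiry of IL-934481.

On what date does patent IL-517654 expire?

2001-04-29

Natural term of IL-517654:
  Base: filing + 19 years → 22 April 2001.
  Marketing Approval Extension: 370 days (within the 1550-day cap) → +370 days → 27 April 2002.
  Applicant Delay Offset: −363 days → 29 April 2001.
Expiry of referenced patent IL-934481:
  Base: filing + 19 years → 13 July 2000.
  Marketing Approval Extension: 1273 days (within the 1550-day cap) → +1273 days → 7 January 2004.
  Applicant Delay Offset: −95 days → 4 October 2003.
Terminal disclaimer: IL-517654 expires on the earlier of 29 April 2001 and 4 October 2003.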